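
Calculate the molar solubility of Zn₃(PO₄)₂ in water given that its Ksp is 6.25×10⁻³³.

1.42×10⁻⁷ M

Zn₃(PO₄)₂(s) ⇌ 3 Zn²⁺(aq) + 2 PO₄³⁻(aq)
If s mol/L of Zn₃(PO₄)₂ dissolves, [Zn²⁺] = 3s and [PO₄³⁻] = 2s.
Ksp = [Zn²⁺]^3[PO₄³⁻]^2 = (3s)^3 · (2s)^2 = 108s^5
108s^5 = 6.25×10⁻³³  ⇒  s^5 = 5.79×10⁻³⁵
s = (5.79×10⁻³⁵)^(1/5) = 1.42×10⁻⁷ mol L⁻¹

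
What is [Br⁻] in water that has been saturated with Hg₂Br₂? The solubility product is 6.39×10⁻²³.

5.04×10⁻⁸ M

Hg₂Br₂(s) ⇌ Hg₂²⁺(aq) + 2 Br⁻(aq)
For each mole of Hg₂Br₂ that dissolves per liter, [Hg₂²⁺] = s and [Br⁻] = 2s; let s denote this solubility.
Ksp = [Hg₂²⁺][Br⁻]^2 = s · (2s)^2 = 4s^3 = 6.39×10⁻²³
s = 2.52×10⁻⁸ M
[Br⁻] = 2s = 5.04×10⁻⁸ M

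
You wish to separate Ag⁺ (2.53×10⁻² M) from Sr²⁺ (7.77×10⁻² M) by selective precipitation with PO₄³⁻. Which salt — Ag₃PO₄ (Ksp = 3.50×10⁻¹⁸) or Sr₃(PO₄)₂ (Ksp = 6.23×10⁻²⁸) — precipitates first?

Ag₃PO₄

Precipitation begins when Q = Ksp.
For Ag₃PO₄: [PO₄³⁻] = (Ksp/[Ag⁺]^3) = 2.16×10⁻¹³ M
For Sr₃(PO₄)₂: [PO₄³⁻] = (Ksp/[Sr²⁺]^3)^(1/2) = 1.15×10⁻¹² M
Ag₃PO₄ requires the lower [PO₄³⁻], so it precipitates first.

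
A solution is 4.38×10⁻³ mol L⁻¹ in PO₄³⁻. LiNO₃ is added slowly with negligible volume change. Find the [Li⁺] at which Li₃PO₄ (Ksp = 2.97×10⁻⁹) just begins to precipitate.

8.79×10⁻³ M

Precipitation begins when Q = Ksp.
Li₃PO₄(s) ⇌ 3 Li⁺(aq) + PO₄³⁻(aq)
Ksp = [Li⁺]^3[PO₄³⁻] = [Li⁺]^3(4.38×10⁻³)
[Li⁺]^3 = 2.97×10⁻⁹ / (4.38×10⁻³) = 6.78×10⁻⁷
[Li⁺] = 8.79×10⁻³ mol L⁻¹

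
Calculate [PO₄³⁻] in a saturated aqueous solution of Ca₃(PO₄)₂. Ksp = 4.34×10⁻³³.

Ca₃(PO₄)₂(s) ⇌ 3 Ca²⁺(aq) + 2 PO₄³⁻(aq)
For each mole of Ca₃(PO₄)₂ that dissolves per liter, [Ca²⁺] = 3s and [PO₄³⁻] = 2s; let s denote this solubility.
Ksp = [Ca²⁺]^3[PO₄³⁻]^2 = (3s)^3 · (2s)^2 = 108s^5 = 4.34×10⁻³³
s = 1.32×10⁻⁷ mol/L
[PO₄³⁻] = 2s = 2.64×10⁻⁷ mol/L

2.64×10⁻⁷ M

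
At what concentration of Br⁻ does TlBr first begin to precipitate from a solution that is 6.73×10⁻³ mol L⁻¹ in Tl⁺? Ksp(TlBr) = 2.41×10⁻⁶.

3.58×10⁻⁴ M

The threshold for precipitation is Q = Ksp.
TlBr(s) ⇌ Tl⁺(aq) + Br⁻(aq)
Ksp = [Tl⁺][Br⁻] = [Br⁻](6.73×10⁻³)
[Br⁻] = 2.41×10⁻⁶ / (6.73×10⁻³) = 3.58×10⁻⁴
[Br⁻] = 3.58×10⁻⁴ mol L⁻¹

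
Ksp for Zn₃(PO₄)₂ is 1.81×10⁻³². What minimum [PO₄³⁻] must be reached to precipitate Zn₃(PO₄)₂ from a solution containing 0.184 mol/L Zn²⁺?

Precipitation begins when Q = Ksp.
Zn₃(PO₄)₂(s) ⇌ 3 Zn²⁺(aq) + 2 PO₄³⁻(aq)
Ksp = [Zn²⁺]^3[PO₄³⁻]^2 = [PO₄³⁻]^2(0.184)^3
[PO₄³⁻]^2 = 1.81×10⁻³² / (0.184)^3 = 2.91×10⁻³⁰
[PO₄³⁻] = 1.70×10⁻¹⁵ mol/L

1.70×10⁻¹⁵ M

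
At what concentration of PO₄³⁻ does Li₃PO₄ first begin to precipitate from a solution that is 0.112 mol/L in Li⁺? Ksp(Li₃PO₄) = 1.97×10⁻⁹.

1.40×10⁻⁶ M

Each salt precipitates once Q = Ksp for that salt.
Li₃PO₄(s) ⇌ 3 Li⁺(aq) + PO₄³⁻(aq)
Ksp = [Li⁺]^3[PO₄³⁻] = [PO₄³⁻](0.112)^3
[PO₄³⁻] = 1.97×10⁻⁹ / (0.112)^3 = 1.40×10⁻⁶
[PO₄³⁻] = 1.40×10⁻⁶ mol/L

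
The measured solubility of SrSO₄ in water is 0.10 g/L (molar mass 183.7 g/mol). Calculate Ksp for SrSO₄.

Ksp = 3.0×10⁻⁷

Molar solubility s = (0.10 g/L) / (183.7 g/mol) = 5.444×10⁻⁴ mol/L
SrSO₄(s) ⇌ Sr²⁺(aq) + SO₄²⁻(aq)
Let s be the molar solubility. Then [Sr²⁺] = s and [SO₄²⁻] = s.
Ksp = [Sr²⁺][SO₄²⁻] = s · s = s^2
Ksp = (5.444×10⁻⁴)^2 = 3.0×10⁻⁷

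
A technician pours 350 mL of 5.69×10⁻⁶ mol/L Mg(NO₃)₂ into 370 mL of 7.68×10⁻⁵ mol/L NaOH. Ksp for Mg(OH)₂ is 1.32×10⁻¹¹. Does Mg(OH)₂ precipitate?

No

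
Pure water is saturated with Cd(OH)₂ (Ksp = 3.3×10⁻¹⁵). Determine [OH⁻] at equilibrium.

1.9×10⁻⁵ M

Cd(OH)₂(s) ⇌ Cd²⁺(aq) + 2 OH⁻(aq)
Let s be the molar solubility. Then [Cd²⁺] = s and [OH⁻] = 2s.
Ksp = [Cd²⁺][OH⁻]^2 = s · (2s)^2 = 4s^3 = 3.3×10⁻¹⁵
s = 9.4×10⁻⁶ mol L⁻¹
[OH⁻] = 2s = 1.9×10⁻⁵ mol L⁻¹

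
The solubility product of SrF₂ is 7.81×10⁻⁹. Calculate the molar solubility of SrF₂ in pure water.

SrF₂(s) ⇌ Sr²⁺(aq) + 2 F⁻(aq)
With molar solubility s: [Sr²⁺] = s, [F⁻] = 2s.
Ksp = [Sr²⁺][F⁻]^2 = s · (2s)^2 = 4s^3
4s^3 = 7.81×10⁻⁹  ⇒  s^3 = 1.95×10⁻⁹
s = (1.95×10⁻⁹)^(1/3) = 1.25×10⁻³ M

1.25×10⁻³ M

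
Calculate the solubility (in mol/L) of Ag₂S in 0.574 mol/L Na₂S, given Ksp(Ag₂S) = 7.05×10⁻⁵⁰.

1.75×10⁻²⁵ M

Ag₂S(s) ⇌ 2 Ag⁺(aq) + S²⁻(aq)
S²⁻ is already present at 0.574 mol/L. If s mol/L of Ag₂S dissolves, [Ag⁺] = 2s while [S²⁻] ≈ 0.574 mol/L.
Ksp = [Ag⁺]^2[S²⁻] = (2s)^2(0.574)
(2s)^2 = 7.05×10⁻⁵⁰ / (0.574) = 1.23×10⁻⁴⁹
s = 1.75×10⁻²⁵ mol/L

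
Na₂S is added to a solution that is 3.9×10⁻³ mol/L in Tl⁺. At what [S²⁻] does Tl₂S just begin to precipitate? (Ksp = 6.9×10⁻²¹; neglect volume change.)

The threshold for precipitation is Q = Ksp.
Tl₂S(s) ⇌ 2 Tl⁺(aq) + S²⁻(aq)
Ksp = [Tl⁺]^2[S²⁻] = [S²⁻](3.9×10⁻³)^2
[S²⁻] = 6.9×10⁻²¹ / (3.9×10⁻³)^2 = 4.5×10⁻¹⁶
[S²⁻] = 4.5×10⁻¹⁶ mol/L

4.5×10⁻¹⁶ M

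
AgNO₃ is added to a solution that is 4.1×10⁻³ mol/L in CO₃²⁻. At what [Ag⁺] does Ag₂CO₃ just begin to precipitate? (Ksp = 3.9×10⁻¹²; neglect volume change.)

3.1×10⁻⁵ M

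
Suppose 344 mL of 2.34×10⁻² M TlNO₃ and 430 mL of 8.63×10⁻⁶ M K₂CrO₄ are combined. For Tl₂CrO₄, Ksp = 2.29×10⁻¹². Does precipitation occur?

Yes

Total volume after mixing = 344 + 430 = 774 mL.
[Tl⁺] = (2.34×10⁻²)(344)/774 = 1.04×10⁻² M
[CrO₄²⁻] = (8.63×10⁻⁶)(430)/774 = 4.79×10⁻⁶ M
Q = [Tl⁺]^2[CrO₄²⁻] = 5.19×10⁻¹⁰
Because Q > Ksp (5.19×10⁻¹⁰ vs 2.29×10⁻¹²), a precipitate of Tl₂CrO₄ forms.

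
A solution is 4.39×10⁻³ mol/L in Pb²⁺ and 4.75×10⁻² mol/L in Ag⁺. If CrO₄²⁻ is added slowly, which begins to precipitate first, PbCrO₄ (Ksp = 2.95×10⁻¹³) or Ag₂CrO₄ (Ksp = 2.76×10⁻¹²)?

PbCrO₄

Precipitation of each salt begins when its ion product equals Ksp.
For PbCrO₄: [CrO₄²⁻] = (Ksp/[Pb²⁺]) = 6.72×10⁻¹¹ mol/L
For Ag₂CrO₄: [CrO₄²⁻] = (Ksp/[Ag⁺]^2) = 1.22×10⁻⁹ mol/L
PbCrO₄ requires the lower [CrO₄²⁻], so it precipitates first.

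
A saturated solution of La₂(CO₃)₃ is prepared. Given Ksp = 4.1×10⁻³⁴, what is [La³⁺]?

1.6×10⁻⁷ M

La₂(CO₃)₃(s) ⇌ 2 La³⁺(aq) + 3 CO₃²⁻(aq)
For each mole of La₂(CO₃)₃ that dissolves per liter, [La³⁺] = 2s and [CO₃²⁻] = 3s; let s denote this solubility.
Ksp = [La³⁺]^2[CO₃²⁻]^3 = (2s)^2 · (3s)^3 = 108s^5 = 4.1×10⁻³⁴
s = 8.2×10⁻⁸ M
[La³⁺] = 2s = 1.6×10⁻⁷ M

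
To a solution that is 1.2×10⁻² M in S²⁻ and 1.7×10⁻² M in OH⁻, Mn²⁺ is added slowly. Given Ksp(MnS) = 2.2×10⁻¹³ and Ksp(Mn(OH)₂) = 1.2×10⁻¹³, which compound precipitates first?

MnS

Precipitation begins when Q = Ksp.
For MnS: [Mn²⁺] = (Ksp/[S²⁻]) = 1.8×10⁻¹¹ M
For Mn(OH)₂: [Mn²⁺] = (Ksp/[OH⁻]^2) = 4.2×10⁻¹⁰ M
The smaller threshold [Mn²⁺] is reached first, so MnS precipitates first.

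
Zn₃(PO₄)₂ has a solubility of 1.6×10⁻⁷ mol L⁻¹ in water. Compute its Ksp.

Ksp = 1.1×10⁻³²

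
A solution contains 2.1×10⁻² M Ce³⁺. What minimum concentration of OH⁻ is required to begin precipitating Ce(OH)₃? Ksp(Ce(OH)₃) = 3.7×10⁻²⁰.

Precipitation begins when Q = Ksp.
Ce(OH)₃(s) ⇌ Ce³⁺(aq) + 3 OH⁻(aq)
Ksp = [Ce³⁺][OH⁻]^3 = [OH⁻]^3(2.1×10⁻²)
[OH⁻]^3 = 3.7×10⁻²⁰ / (2.1×10⁻²) = 1.8×10⁻¹⁸
[OH⁻] = 1.2×10⁻⁶ M

1.2×10⁻⁶ M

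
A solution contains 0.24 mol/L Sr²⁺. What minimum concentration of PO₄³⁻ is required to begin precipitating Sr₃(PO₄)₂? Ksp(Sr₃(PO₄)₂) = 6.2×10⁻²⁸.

2.1×10⁻¹³ M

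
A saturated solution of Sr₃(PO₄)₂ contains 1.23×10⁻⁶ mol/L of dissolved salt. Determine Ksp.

Ksp = 3.04×10⁻²⁸

Sr₃(PO₄)₂(s) ⇌ 3 Sr²⁺(aq) + 2 PO₄³⁻(aq)
With molar solubility s: [Sr²⁺] = 3s, [PO₄³⁻] = 2s.
Ksp = [Sr²⁺]^3[PO₄³⁻]^2 = (3s)^3 · (2s)^2 = 108s^5
Ksp = 108 × (1.23×10⁻⁶)^5 = 3.04×10⁻²⁸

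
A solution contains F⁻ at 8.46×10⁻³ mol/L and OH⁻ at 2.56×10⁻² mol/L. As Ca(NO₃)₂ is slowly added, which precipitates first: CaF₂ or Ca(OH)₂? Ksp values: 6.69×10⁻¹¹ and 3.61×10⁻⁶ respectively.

CaF₂

A salt starts to precipitate once the ion product Q reaches its Ksp.
For CaF₂: [Ca²⁺] = (Ksp/[F⁻]^2) = 9.35×10⁻⁷ mol/L
For Ca(OH)₂: [Ca²⁺] = (Ksp/[OH⁻]^2) = 5.51×10⁻³ mol/L
CaF₂ requires the lower [Ca²⁺], so it precipitates first.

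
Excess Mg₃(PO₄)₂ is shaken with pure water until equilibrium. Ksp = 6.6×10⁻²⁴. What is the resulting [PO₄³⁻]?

Mg₃(PO₄)₂(s) ⇌ 3 Mg²⁺(aq) + 2 PO₄³⁻(aq)
With molar solubility s: [Mg²⁺] = 3s, [PO₄³⁻] = 2s.
Ksp = [Mg²⁺]^3[PO₄³⁻]^2 = (3s)^3 · (2s)^2 = 108s^5 = 6.6×10⁻²⁴
s = 9.1×10⁻⁶ mol/L
[PO₄³⁻] = 2s = 1.8×10⁻⁵ mol/L

1.8×10⁻⁵ M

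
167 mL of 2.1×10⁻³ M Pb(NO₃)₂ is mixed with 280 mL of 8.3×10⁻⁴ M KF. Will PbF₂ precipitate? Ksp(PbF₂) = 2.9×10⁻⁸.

After mixing, V = 167 mL + 280 mL = 447 mL.
[Pb²⁺] = (2.1×10⁻³)(167)/447 = 7.8×10⁻⁴ M
[F⁻] = (8.3×10⁻⁴)(280)/447 = 5.2×10⁻⁴ M
Q = [Pb²⁺][F⁻]^2 = 2.1×10⁻¹⁰
Q < Ksp (2.1×10⁻¹⁰ vs 2.9×10⁻⁸); the solution remains unsaturated and no precipitate forms.

No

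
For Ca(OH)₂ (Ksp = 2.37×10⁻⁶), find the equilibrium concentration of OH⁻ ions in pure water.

Ca(OH)₂(s) ⇌ Ca²⁺(aq) + 2 OH⁻(aq)
Let s be the molar solubility. Then [Ca²⁺] = s and [OH⁻] = 2s.
Ksp = [Ca²⁺][OH⁻]^2 = s · (2s)^2 = 4s^3 = 2.37×10⁻⁶
s = 8.40×10⁻³ M
[OH⁻] = 2s = 1.68×10⁻² M

1.68×10⁻² M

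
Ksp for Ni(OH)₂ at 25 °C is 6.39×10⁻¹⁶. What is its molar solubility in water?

5.43×10⁻⁶ M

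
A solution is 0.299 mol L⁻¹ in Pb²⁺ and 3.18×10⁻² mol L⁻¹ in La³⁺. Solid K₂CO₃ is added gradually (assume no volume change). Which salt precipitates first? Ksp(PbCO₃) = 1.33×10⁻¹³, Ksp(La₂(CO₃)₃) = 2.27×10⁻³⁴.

PbCO₃

Each salt precipitates once Q = Ksp for that salt.
For PbCO₃: [CO₃²⁻] = (Ksp/[Pb²⁺]) = 4.45×10⁻¹³ mol L⁻¹
For La₂(CO₃)₃: [CO₃²⁻] = (Ksp/[La³⁺]^2)^(1/3) = 6.08×10⁻¹¹ mol L⁻¹
Since PbCO₃ needs less CO₃²⁻ to reach saturation, it precipitates first.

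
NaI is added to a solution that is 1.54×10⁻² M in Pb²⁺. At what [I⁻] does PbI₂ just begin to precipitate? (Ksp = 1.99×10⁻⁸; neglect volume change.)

Each salt precipitates once Q = Ksp for that salt.
PbI₂(s) ⇌ Pb²⁺(aq) + 2 I⁻(aq)
Ksp = [Pb²⁺][I⁻]^2 = [I⁻]^2(1.54×10⁻²)
[I⁻]^2 = 1.99×10⁻⁸ / (1.54×10⁻²) = 1.29×10⁻⁶
[I⁻] = 1.14×10⁻³ M

1.14×10⁻³ M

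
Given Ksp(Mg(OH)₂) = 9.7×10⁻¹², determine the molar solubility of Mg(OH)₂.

Mg(OH)₂(s) ⇌ Mg²⁺(aq) + 2 OH⁻(aq)
Call the molar solubility s, so that [Mg²⁺] = s and [OH⁻] = 2s.
Ksp = [Mg²⁺][OH⁻]^2 = s · (2s)^2 = 4s^3
4s^3 = 9.7×10⁻¹²  ⇒  s^3 = 2.4×10⁻¹²
Taking the 3rd root, s = 1.3×10⁻⁴ mol L⁻¹.

1.3×10⁻⁴ M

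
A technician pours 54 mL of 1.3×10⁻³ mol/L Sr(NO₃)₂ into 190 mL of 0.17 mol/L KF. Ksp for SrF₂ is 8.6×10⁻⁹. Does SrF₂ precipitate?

The combined volume is 244 mL.
[Sr²⁺] = (1.3×10⁻³)(54)/244 = 2.9×10⁻⁴ mol/L
[F⁻] = (0.17)(190)/244 = 0.13 mol/L
Q = [Sr²⁺][F⁻]^2 = 5.0×10⁻⁶
Since Q (5.0×10⁻⁶) exceeds Ksp (8.6×10⁻⁹), SrF₂ will precipitate.

Yes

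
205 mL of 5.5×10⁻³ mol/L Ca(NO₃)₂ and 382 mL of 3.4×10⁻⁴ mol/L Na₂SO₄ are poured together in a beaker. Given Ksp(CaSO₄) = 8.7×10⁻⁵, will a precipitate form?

The combined volume is 587 mL.
[Ca²⁺] = (5.5×10⁻³)(205)/587 = 1.9×10⁻³ mol/L
[SO₄²⁻] = (3.4×10⁻⁴)(382)/587 = 2.2×10⁻⁴ mol/L
Q = [Ca²⁺][SO₄²⁻] = 4.2×10⁻⁷
Since Q (4.2×10⁻⁷) is less than Ksp (8.7×10⁻⁵), no CaSO₄ precipitates.

No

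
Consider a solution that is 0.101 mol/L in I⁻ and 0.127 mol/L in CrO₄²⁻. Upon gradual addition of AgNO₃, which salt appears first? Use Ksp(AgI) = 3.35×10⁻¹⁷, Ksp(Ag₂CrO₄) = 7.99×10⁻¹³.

Precipitation begins when Q = Ksp.
For AgI: [Ag⁺] = (Ksp/[I⁻]) = 3.32×10⁻¹⁶ mol/L
For Ag₂CrO₄: [Ag⁺] = (Ksp/[CrO₄²⁻])^(1/2) = 2.51×10⁻⁶ mol/L
AgI requires the lower [Ag⁺], so it precipitates first.

AgI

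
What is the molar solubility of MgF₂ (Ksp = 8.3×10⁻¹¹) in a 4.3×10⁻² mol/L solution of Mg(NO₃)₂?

2.2×10⁻⁵ M

MgF₂(s) ⇌ Mg²⁺(aq) + 2 F⁻(aq)
With Mg²⁺ already at 4.3×10⁻² mol/L and s small, take [Mg²⁺] ≈ 4.3×10⁻² mol/L and [F⁻] = 2s.
Ksp = [Mg²⁺][F⁻]^2 = (4.3×10⁻²)(2s)^2
(2s)^2 = 8.3×10⁻¹¹ / (4.3×10⁻²) = 1.9×10⁻⁹
s = 2.2×10⁻⁵ mol/L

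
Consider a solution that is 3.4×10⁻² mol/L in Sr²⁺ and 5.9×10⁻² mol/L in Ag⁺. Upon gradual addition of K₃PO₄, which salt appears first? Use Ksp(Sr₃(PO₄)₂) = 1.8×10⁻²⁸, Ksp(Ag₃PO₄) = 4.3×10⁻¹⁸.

A salt starts to precipitate once the ion product Q reaches its Ksp.
For Sr₃(PO₄)₂: [PO₄³⁻] = (Ksp/[Sr²⁺]^3)^(1/2) = 2.1×10⁻¹² mol/L
For Ag₃PO₄: [PO₄³⁻] = (Ksp/[Ag⁺]^3) = 2.1×10⁻¹⁴ mol/L
The smaller threshold [PO₄³⁻] is reached first, so Ag₃PO₄ precipitates first.

Ag₃PO₄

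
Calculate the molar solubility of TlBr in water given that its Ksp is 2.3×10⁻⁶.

1.5×10⁻³ M

TlBr(s) ⇌ Tl⁺(aq) + Br⁻(aq)
With molar solubility s: [Tl⁺] = s, [Br⁻] = s.
Ksp = [Tl⁺][Br⁻] = s · s = s^2
s^2 = 2.3×10⁻⁶
s = (2.3×10⁻⁶)^(1/2) = 1.5×10⁻³ mol/L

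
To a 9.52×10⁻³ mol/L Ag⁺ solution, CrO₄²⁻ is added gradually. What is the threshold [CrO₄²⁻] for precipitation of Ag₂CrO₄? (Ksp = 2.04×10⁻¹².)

A salt starts to precipitate once the ion product Q reaches its Ksp.
Ag₂CrO₄(s) ⇌ 2 Ag⁺(aq) + CrO₄²⁻(aq)
Ksp = [Ag⁺]^2[CrO₄²⁻] = [CrO₄²⁻](9.52×10⁻³)^2
[CrO₄²⁻] = 2.04×10⁻¹² / (9.52×10⁻³)^2 = 2.25×10⁻⁸
[CrO₄²⁻] = 2.25×10⁻⁸ mol/L

2.25×10⁻⁸ M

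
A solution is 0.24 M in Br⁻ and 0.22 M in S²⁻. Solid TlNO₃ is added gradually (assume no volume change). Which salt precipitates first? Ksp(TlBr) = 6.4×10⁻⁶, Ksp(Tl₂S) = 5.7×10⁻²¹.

The threshold for precipitation is Q = Ksp.
For TlBr: [Tl⁺] = (Ksp/[Br⁻]) = 2.7×10⁻⁵ M
For Tl₂S: [Tl⁺] = (Ksp/[S²⁻])^(1/2) = 1.6×10⁻¹⁰ M
Since Tl₂S needs less Tl⁺ to reach saturation, it precipitates first.

Tl₂S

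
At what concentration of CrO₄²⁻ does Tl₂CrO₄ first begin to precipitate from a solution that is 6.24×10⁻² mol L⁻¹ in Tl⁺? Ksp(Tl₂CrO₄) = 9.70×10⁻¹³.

2.49×10⁻¹⁰ M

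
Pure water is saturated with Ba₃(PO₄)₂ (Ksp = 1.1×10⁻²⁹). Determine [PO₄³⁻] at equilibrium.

1.3×10⁻⁶ M

Ba₃(PO₄)₂(s) ⇌ 3 Ba²⁺(aq) + 2 PO₄³⁻(aq)
Let s be the molar solubility. Then [Ba²⁺] = 3s and [PO₄³⁻] = 2s.
Ksp = [Ba²⁺]^3[PO₄³⁻]^2 = (3s)^3 · (2s)^2 = 108s^5 = 1.1×10⁻²⁹
s = 6.3×10⁻⁷ M
[PO₄³⁻] = 2s = 1.3×10⁻⁶ M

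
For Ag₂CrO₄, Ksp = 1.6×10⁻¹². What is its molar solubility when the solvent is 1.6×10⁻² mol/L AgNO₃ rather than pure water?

6.3×10⁻⁹ M

Ag₂CrO₄(s) ⇌ 2 Ag⁺(aq) + CrO₄²⁻(aq)
The solution already contains Ag⁺ at 1.6×10⁻² mol/L. Let s be the molar solubility of Ag₂CrO₄.
[Ag⁺] ≈ 1.6×10⁻² mol/L (common ion dominates); [CrO₄²⁻] = s.
Ksp = [Ag⁺]^2[CrO₄²⁻] = (1.6×10⁻²)^2s
s = 1.6×10⁻¹² / (1.6×10⁻²)^2 = 6.3×10⁻⁹
s = 6.3×10⁻⁹ mol/L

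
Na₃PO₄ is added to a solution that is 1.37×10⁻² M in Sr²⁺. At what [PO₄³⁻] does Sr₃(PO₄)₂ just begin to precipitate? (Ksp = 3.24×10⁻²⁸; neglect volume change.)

Each salt precipitates once Q = Ksp for that salt.
Sr₃(PO₄)₂(s) ⇌ 3 Sr²⁺(aq) + 2 PO₄³⁻(aq)
Ksp = [Sr²⁺]^3[PO₄³⁻]^2 = [PO₄³⁻]^2(1.37×10⁻²)^3
[PO₄³⁻]^2 = 3.24×10⁻²⁸ / (1.37×10⁻²)^3 = 1.26×10⁻²²
[PO₄³⁻] = 1.12×10⁻¹¹ M

1.12×10⁻¹¹ M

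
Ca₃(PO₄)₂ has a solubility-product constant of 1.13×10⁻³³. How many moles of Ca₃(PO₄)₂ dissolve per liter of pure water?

Ca₃(PO₄)₂(s) ⇌ 3 Ca²⁺(aq) + 2 PO₄³⁻(aq)
For each mole of Ca₃(PO₄)₂ that dissolves per liter, [Ca²⁺] = 3s and [PO₄³⁻] = 2s; let s denote this solubility.
Ksp = [Ca²⁺]^3[PO₄³⁻]^2 = (3s)^3 · (2s)^2 = 108s^5
108s^5 = 1.13×10⁻³³  ⇒  s^5 = 1.05×10⁻³⁵
s = (1.05×10⁻³⁵)^(1/5) = 1.01×10⁻⁷ M

1.01×10⁻⁷ M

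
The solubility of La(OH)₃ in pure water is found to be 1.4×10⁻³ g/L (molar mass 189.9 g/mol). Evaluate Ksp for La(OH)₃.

Ksp = 8.0×10⁻²⁰

Convert to molarity: s = 1.4×10⁻³ / 189.9 = 7.372×10⁻⁶ mol/L
La(OH)₃(s) ⇌ La³⁺(aq) + 3 OH⁻(aq)
Let s be the molar solubility. Then [La³⁺] = s and [OH⁻] = 3s.
Ksp = [La³⁺][OH⁻]^3 = s · (3s)^3 = 27s^4
Ksp = 27 × (7.372×10⁻⁶)^4 = 8.0×10⁻²⁰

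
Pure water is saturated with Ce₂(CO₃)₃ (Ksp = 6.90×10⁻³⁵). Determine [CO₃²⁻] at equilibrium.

Ce₂(CO₃)₃(s) ⇌ 2 Ce³⁺(aq) + 3 CO₃²⁻(aq)
Call the molar solubility s, so that [Ce³⁺] = 2s and [CO₃²⁻] = 3s.
Ksp = [Ce³⁺]^2[CO₃²⁻]^3 = (2s)^2 · (3s)^3 = 108s^5 = 6.90×10⁻³⁵
s = 5.77×10⁻⁸ M
[CO₃²⁻] = 3s = 1.73×10⁻⁷ M

1.73×10⁻⁷ M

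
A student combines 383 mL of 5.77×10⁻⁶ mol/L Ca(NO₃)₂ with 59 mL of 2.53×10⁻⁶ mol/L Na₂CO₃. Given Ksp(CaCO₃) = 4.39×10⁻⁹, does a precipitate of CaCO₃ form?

No

The combined volume is 442 mL.
[Ca²⁺] = (5.77×10⁻⁶)(383)/442 = 5.00×10⁻⁶ mol/L
[CO₃²⁻] = (2.53×10⁻⁶)(59)/442 = 3.38×10⁻⁷ mol/L
Q = [Ca²⁺][CO₃²⁻] = 1.69×10⁻¹²
Q < Ksp (1.69×10⁻¹² vs 4.39×10⁻⁹); the solution remains unsaturated and no precipitate forms.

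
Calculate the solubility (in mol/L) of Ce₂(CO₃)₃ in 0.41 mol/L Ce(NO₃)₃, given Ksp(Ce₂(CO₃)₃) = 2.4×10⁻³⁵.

Ce₂(CO₃)₃(s) ⇌ 2 Ce³⁺(aq) + 3 CO₃²⁻(aq)
With Ce³⁺ already at 0.41 mol/L and s small, take [Ce³⁺] ≈ 0.41 mol/L and [CO₃²⁻] = 3s.
Ksp = [Ce³⁺]^2[CO₃²⁻]^3 = (0.41)^2(3s)^3
(3s)^3 = 2.4×10⁻³⁵ / (0.41)^2 = 1.4×10⁻³⁴
s = 1.7×10⁻¹² mol/L

1.7×10⁻¹² M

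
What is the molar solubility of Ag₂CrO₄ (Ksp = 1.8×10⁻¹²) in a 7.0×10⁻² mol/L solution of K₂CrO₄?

2.5×10⁻⁶ M

Ag₂CrO₄(s) ⇌ 2 Ag⁺(aq) + CrO₄²⁻(aq)
With CrO₄²⁻ already at 7.0×10⁻² mol/L and s small, take [CrO₄²⁻] ≈ 7.0×10⁻² mol/L and [Ag⁺] = 2s.
Ksp = [Ag⁺]^2[CrO₄²⁻] = (2s)^2(7.0×10⁻²)
(2s)^2 = 1.8×10⁻¹² / (7.0×10⁻²) = 2.6×10⁻¹¹
s = 2.5×10⁻⁶ mol/L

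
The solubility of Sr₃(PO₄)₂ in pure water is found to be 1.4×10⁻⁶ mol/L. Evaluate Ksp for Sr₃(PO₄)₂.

Ksp = 5.8×10⁻²⁸

Sr₃(PO₄)₂(s) ⇌ 3 Sr²⁺(aq) + 2 PO₄³⁻(aq)
Let s be the molar solubility. Then [Sr²⁺] = 3s and [PO₄³⁻] = 2s.
Ksp = [Sr²⁺]^3[PO₄³⁻]^2 = (3s)^3 · (2s)^2 = 108s^5
Ksp = 108 × (1.4×10⁻⁶)^5 = 5.8×10⁻²⁸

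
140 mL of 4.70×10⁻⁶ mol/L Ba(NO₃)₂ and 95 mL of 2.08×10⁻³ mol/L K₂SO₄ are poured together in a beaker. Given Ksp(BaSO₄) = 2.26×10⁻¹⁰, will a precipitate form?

Yes

After mixing, V = 140 mL + 95 mL = 235 mL.
[Ba²⁺] = (4.70×10⁻⁶)(140)/235 = 2.80×10⁻⁶ mol/L
[SO₄²⁻] = (2.08×10⁻³)(95)/235 = 8.41×10⁻⁴ mol/L
Q = [Ba²⁺][SO₄²⁻] = 2.35×10⁻⁹
Since Q (2.35×10⁻⁹) exceeds Ksp (2.26×10⁻¹⁰), BaSO₄ will precipitate.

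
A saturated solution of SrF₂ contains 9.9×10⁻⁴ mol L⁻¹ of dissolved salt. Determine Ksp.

Ksp = 3.9×10⁻⁹

SrF₂(s) ⇌ Sr²⁺(aq) + 2 F⁻(aq)
With molar solubility s: [Sr²⁺] = s, [F⁻] = 2s.
Ksp = [Sr²⁺][F⁻]^2 = s · (2s)^2 = 4s^3
Ksp = 4 × (9.9×10⁻⁴)^3 = 3.9×10⁻⁹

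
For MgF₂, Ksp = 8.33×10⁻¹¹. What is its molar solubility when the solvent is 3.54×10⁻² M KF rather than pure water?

6.65×10⁻⁸ M

MgF₂(s) ⇌ Mg²⁺(aq) + 2 F⁻(aq)
With F⁻ already at 3.54×10⁻² M and s small, take [F⁻] ≈ 3.54×10⁻² M and [Mg²⁺] = s.
Ksp = [Mg²⁺][F⁻]^2 = s(3.54×10⁻²)^2
s = 8.33×10⁻¹¹ / (3.54×10⁻²)^2 = 6.65×10⁻⁸
s = 6.65×10⁻⁸ M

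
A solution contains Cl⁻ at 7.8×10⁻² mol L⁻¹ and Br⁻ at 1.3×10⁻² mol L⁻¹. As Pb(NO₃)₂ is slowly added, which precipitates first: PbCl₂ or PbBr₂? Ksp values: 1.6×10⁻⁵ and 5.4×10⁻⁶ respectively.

PbCl₂

Precipitation of each salt begins when its ion product equals Ksp.
For PbCl₂: [Pb²⁺] = (Ksp/[Cl⁻]^2) = 2.6×10⁻³ mol L⁻¹
For PbBr₂: [Pb²⁺] = (Ksp/[Br⁻]^2) = 3.2×10⁻² mol L⁻¹
PbCl₂ requires the lower [Pb²⁺], so it precipitates first.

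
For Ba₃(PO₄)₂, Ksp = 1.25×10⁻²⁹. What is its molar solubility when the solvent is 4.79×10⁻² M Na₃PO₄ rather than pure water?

Ba₃(PO₄)₂(s) ⇌ 3 Ba²⁺(aq) + 2 PO₄³⁻(aq)
PO₄³⁻ is already present at 4.79×10⁻² M. If s mol/L of Ba₃(PO₄)₂ dissolves, [Ba²⁺] = 3s while [PO₄³⁻] ≈ 4.79×10⁻² M.
Ksp = [Ba²⁺]^3[PO₄³⁻]^2 = (3s)^3(4.79×10⁻²)^2
(3s)^3 = 1.25×10⁻²⁹ / (4.79×10⁻²)^2 = 5.45×10⁻²⁷
s = 5.87×10⁻¹⁰ M

5.87×10⁻¹⁰ M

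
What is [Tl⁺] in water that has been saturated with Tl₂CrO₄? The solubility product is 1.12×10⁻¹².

1.31×10⁻⁴ M

Tl₂CrO₄(s) ⇌ 2 Tl⁺(aq) + CrO₄²⁻(aq)
If s mol/L of Tl₂CrO₄ dissolves, [Tl⁺] = 2s and [CrO₄²⁻] = s.
Ksp = [Tl⁺]^2[CrO₄²⁻] = (2s)^2 · s = 4s^3 = 1.12×10⁻¹²
s = 6.54×10⁻⁵ mol L⁻¹
[Tl⁺] = 2s = 1.31×10⁻⁴ mol L⁻¹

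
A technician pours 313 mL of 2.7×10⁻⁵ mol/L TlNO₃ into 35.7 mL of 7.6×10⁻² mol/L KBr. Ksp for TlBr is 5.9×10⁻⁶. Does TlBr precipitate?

No

The combined volume is 348.7 mL.
[Tl⁺] = (2.7×10⁻⁵)(313)/348.7 = 2.4×10⁻⁵ mol/L
[Br⁻] = (7.6×10⁻²)(35.7)/348.7 = 7.8×10⁻³ mol/L
Q = [Tl⁺][Br⁻] = 1.9×10⁻⁷
Q < Ksp (1.9×10⁻⁷ vs 5.9×10⁻⁶); the solution remains unsaturated and no precipitate forms.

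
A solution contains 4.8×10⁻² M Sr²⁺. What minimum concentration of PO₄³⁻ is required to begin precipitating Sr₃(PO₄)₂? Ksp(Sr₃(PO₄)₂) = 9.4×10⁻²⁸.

The threshold for precipitation is Q = Ksp.
Sr₃(PO₄)₂(s) ⇌ 3 Sr²⁺(aq) + 2 PO₄³⁻(aq)
Ksp = [Sr²⁺]^3[PO₄³⁻]^2 = [PO₄³⁻]^2(4.8×10⁻²)^3
[PO₄³⁻]^2 = 9.4×10⁻²⁸ / (4.8×10⁻²)^3 = 8.5×10⁻²⁴
[PO₄³⁻] = 2.9×10⁻¹² M

2.9×10⁻¹² M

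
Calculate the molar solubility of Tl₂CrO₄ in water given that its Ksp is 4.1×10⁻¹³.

4.7×10⁻⁵ M

Tl₂CrO₄(s) ⇌ 2 Tl⁺(aq) + CrO₄²⁻(aq)
With molar solubility s: [Tl⁺] = 2s, [CrO₄²⁻] = s.
Ksp = [Tl⁺]^2[CrO₄²⁻] = (2s)^2 · s = 4s^3
4s^3 = 4.1×10⁻¹³  ⇒  s^3 = 1.0×10⁻¹³
Taking the 3rd root, s = 4.7×10⁻⁵ mol/L.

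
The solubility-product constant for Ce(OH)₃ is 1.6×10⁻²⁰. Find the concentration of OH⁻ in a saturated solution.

Ce(OH)₃(s) ⇌ Ce³⁺(aq) + 3 OH⁻(aq)
If s mol/L of Ce(OH)₃ dissolves, [Ce³⁺] = s and [OH⁻] = 3s.
Ksp = [Ce³⁺][OH⁻]^3 = s · (3s)^3 = 27s^4 = 1.6×10⁻²⁰
s = 4.9×10⁻⁶ M
[OH⁻] = 3s = 1.5×10⁻⁵ M

1.5×10⁻⁵ M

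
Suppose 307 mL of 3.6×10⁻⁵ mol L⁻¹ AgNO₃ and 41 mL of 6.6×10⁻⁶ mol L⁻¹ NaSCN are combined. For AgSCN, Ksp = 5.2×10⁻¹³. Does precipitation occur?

Yes

The combined volume is 348 mL.
[Ag⁺] = (3.6×10⁻⁵)(307)/348 = 3.2×10⁻⁵ mol L⁻¹
[SCN⁻] = (6.6×10⁻⁶)(41)/348 = 7.8×10⁻⁷ mol L⁻¹
Q = [Ag⁺][SCN⁻] = 2.5×10⁻¹¹
Q = 2.5×10⁻¹¹ > Ksp = 5.2×10⁻¹³, so the solution is supersaturated and AgSCN precipitates.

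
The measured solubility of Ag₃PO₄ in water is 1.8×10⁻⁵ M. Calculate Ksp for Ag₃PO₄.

Ag₃PO₄(s) ⇌ 3 Ag⁺(aq) + PO₄³⁻(aq)
With molar solubility s: [Ag⁺] = 3s, [PO₄³⁻] = s.
Ksp = [Ag⁺]^3[PO₄³⁻] = (3s)^3 · s = 27s^4
Ksp = 27 × (1.8×10⁻⁵)^4 = 2.8×10⁻¹⁸

Ksp = 2.8×10⁻¹⁸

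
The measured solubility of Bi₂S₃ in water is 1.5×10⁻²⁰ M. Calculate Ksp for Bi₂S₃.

Bi₂S₃(s) ⇌ 2 Bi³⁺(aq) + 3 S²⁻(aq)
For each mole of Bi₂S₃ that dissolves per liter, [Bi³⁺] = 2s and [S²⁻] = 3s; let s denote this solubility.
Ksp = [Bi³⁺]^2[S²⁻]^3 = (2s)^2 · (3s)^3 = 108s^5
Ksp = 108 × (1.5×10⁻²⁰)^5 = 8.2×10⁻⁹⁸

Ksp = 8.2×10⁻⁹⁸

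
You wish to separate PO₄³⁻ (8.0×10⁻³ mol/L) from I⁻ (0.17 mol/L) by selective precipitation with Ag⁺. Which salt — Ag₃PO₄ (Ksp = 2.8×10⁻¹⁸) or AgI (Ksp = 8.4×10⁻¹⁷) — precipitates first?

AgI

Precipitation of each salt begins when its ion product equals Ksp.
For Ag₃PO₄: [Ag⁺] = (Ksp/[PO₄³⁻])^(1/3) = 7.0×10⁻⁶ mol/L
For AgI: [Ag⁺] = (Ksp/[I⁻]) = 4.9×10⁻¹⁶ mol/L
The smaller threshold [Ag⁺] is reached first, so AgI precipitates first.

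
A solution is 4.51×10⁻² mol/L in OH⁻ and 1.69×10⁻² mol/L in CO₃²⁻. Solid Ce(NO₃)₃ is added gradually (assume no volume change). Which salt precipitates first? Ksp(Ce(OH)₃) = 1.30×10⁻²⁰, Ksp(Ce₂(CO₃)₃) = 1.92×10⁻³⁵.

Ce(OH)₃

Precipitation begins when Q = Ksp.
For Ce(OH)₃: [Ce³⁺] = (Ksp/[OH⁻]^3) = 1.42×10⁻¹⁶ mol/L
For Ce₂(CO₃)₃: [Ce³⁺] = (Ksp/[CO₃²⁻]^3)^(1/2) = 1.99×10⁻¹⁵ mol/L
Since Ce(OH)₃ needs less Ce³⁺ to reach saturation, it precipitates first.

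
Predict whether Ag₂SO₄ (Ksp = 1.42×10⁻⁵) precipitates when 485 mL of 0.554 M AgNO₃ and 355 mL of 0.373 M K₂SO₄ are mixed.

Total volume after mixing = 485 + 355 = 840 mL.
[Ag⁺] = (0.554)(485)/840 = 0.320 M
[SO₄²⁻] = (0.373)(355)/840 = 0.158 M
Q = [Ag⁺]^2[SO₄²⁻] = 1.61×10⁻²
Because Q > Ksp (1.61×10⁻² vs 1.42×10⁻⁵), a precipitate of Ag₂SO₄ forms.

Yes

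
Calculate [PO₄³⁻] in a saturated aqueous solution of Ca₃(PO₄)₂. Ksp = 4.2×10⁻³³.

2.6×10⁻⁷ M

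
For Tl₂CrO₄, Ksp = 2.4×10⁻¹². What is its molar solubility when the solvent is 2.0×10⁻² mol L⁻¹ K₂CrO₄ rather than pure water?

5.5×10⁻⁶ M

Tl₂CrO₄(s) ⇌ 2 Tl⁺(aq) + CrO₄²⁻(aq)
With CrO₄²⁻ already at 2.0×10⁻² mol L⁻¹ and s small, take [CrO₄²⁻] ≈ 2.0×10⁻² mol L⁻¹ and [Tl⁺] = 2s.
Ksp = [Tl⁺]^2[CrO₄²⁻] = (2s)^2(2.0×10⁻²)
(2s)^2 = 2.4×10⁻¹² / (2.0×10⁻²) = 1.2×10⁻¹⁰
s = 5.5×10⁻⁶ mol L⁻¹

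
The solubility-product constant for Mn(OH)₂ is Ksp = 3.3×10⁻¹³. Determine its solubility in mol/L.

Mn(OH)₂(s) ⇌ Mn²⁺(aq) + 2 OH⁻(aq)
With molar solubility s: [Mn²⁺] = s, [OH⁻] = 2s.
Ksp = [Mn²⁺][OH⁻]^2 = s · (2s)^2 = 4s^3
4s^3 = 3.3×10⁻¹³  ⇒  s^3 = 8.3×10⁻¹⁴
Taking the 3rd root, s = 4.4×10⁻⁵ mol/L.

4.4×10⁻⁵ M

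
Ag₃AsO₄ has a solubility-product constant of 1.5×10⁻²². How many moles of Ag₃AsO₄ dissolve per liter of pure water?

Ag₃AsO₄(s) ⇌ 3 Ag⁺(aq) + AsO₄³⁻(aq)
Let s be the molar solubility. Then [Ag⁺] = 3s and [AsO₄³⁻] = s.
Ksp = [Ag⁺]^3[AsO₄³⁻] = (3s)^3 · s = 27s^4
27s^4 = 1.5×10⁻²²  ⇒  s^4 = 5.6×10⁻²⁴
s = 1.5×10⁻⁶ M

1.5×10⁻⁶ M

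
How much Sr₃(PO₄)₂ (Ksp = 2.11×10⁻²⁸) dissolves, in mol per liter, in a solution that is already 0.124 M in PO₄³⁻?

7.98×10⁻¹⁰ M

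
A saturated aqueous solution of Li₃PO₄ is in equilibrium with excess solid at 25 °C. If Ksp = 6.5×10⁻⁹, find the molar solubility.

Li₃PO₄(s) ⇌ 3 Li⁺(aq) + PO₄³⁻(aq)
Call the molar solubility s, so that [Li⁺] = 3s and [PO₄³⁻] = s.
Ksp = [Li⁺]^3[PO₄³⁻] = (3s)^3 · s = 27s^4
27s^4 = 6.5×10⁻⁹  ⇒  s^4 = 2.4×10⁻¹⁰
s = (2.4×10⁻¹⁰)^(1/4) = 3.9×10⁻³ M

3.9×10⁻³ M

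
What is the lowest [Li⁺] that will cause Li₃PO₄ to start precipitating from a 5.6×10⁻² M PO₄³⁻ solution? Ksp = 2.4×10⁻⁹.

3.5×10⁻³ M

A salt starts to precipitate once the ion product Q reaches its Ksp.
Li₃PO₄(s) ⇌ 3 Li⁺(aq) + PO₄³⁻(aq)
Ksp = [Li⁺]^3[PO₄³⁻] = [Li⁺]^3(5.6×10⁻²)
[Li⁺]^3 = 2.4×10⁻⁹ / (5.6×10⁻²) = 4.3×10⁻⁸
[Li⁺] = 3.5×10⁻³ M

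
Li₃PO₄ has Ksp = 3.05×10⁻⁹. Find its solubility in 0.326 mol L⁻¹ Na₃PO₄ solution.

7.02×10⁻⁴ M

Li₃PO₄(s) ⇌ 3 Li⁺(aq) + PO₄³⁻(aq)
The solution already contains PO₄³⁻ at 0.326 mol L⁻¹. Let s be the molar solubility of Li₃PO₄.
[PO₄³⁻] ≈ 0.326 mol L⁻¹ (common ion dominates); [Li⁺] = 3s.
Ksp = [Li⁺]^3[PO₄³⁻] = (3s)^3(0.326)
(3s)^3 = 3.05×10⁻⁹ / (0.326) = 9.36×10⁻⁹
s = 7.02×10⁻⁴ mol L⁻¹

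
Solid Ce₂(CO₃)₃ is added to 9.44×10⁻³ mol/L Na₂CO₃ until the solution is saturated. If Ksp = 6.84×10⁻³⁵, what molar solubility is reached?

Ce₂(CO₃)₃(s) ⇌ 2 Ce³⁺(aq) + 3 CO₃²⁻(aq)
Let s be the solubility of Ce₂(CO₃)₃ here. The common ion gives [CO₃²⁻] ≈ 9.44×10⁻³ mol/L, and [Ce³⁺] = 2s.
Ksp = [Ce³⁺]^2[CO₃²⁻]^3 = (2s)^2(9.44×10⁻³)^3
(2s)^2 = 6.84×10⁻³⁵ / (9.44×10⁻³)^3 = 8.13×10⁻²⁹
s = 4.51×10⁻¹⁵ mol/L

4.51×10⁻¹⁵ M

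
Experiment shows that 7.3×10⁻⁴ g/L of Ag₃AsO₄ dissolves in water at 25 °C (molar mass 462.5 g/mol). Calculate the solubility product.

Convert to molarity: s = 7.3×10⁻⁴ / 462.5 = 1.578×10⁻⁶ mol/L
Ag₃AsO₄(s) ⇌ 3 Ag⁺(aq) + AsO₄³⁻(aq)
Let s be the molar solubility. Then [Ag⁺] = 3s and [AsO₄³⁻] = s.
Ksp = [Ag⁺]^3[AsO₄³⁻] = (3s)^3 · s = 27s^4
Ksp = 27 × (1.578×10⁻⁶)^4 = 1.7×10⁻²²

Ksp = 1.7×10⁻²²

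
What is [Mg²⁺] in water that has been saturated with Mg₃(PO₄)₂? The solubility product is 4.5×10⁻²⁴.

2.5×10⁻⁵ M

Mg₃(PO₄)₂(s) ⇌ 3 Mg²⁺(aq) + 2 PO₄³⁻(aq)
With molar solubility s: [Mg²⁺] = 3s, [PO₄³⁻] = 2s.
Ksp = [Mg²⁺]^3[PO₄³⁻]^2 = (3s)^3 · (2s)^2 = 108s^5 = 4.5×10⁻²⁴
s = 8.4×10⁻⁶ mol L⁻¹
[Mg²⁺] = 3s = 2.5×10⁻⁵ mol L⁻¹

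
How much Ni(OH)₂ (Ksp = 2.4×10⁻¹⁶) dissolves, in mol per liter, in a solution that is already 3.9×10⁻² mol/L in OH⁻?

1.6×10⁻¹³ M

Ni(OH)₂(s) ⇌ Ni²⁺(aq) + 2 OH⁻(aq)
With OH⁻ already at 3.9×10⁻² mol/L and s small, take [OH⁻] ≈ 3.9×10⁻² mol/L and [Ni²⁺] = s.
Ksp = [Ni²⁺][OH⁻]^2 = s(3.9×10⁻²)^2
s = 2.4×10⁻¹⁶ / (3.9×10⁻²)^2 = 1.6×10⁻¹³
s = 1.6×10⁻¹³ mol/L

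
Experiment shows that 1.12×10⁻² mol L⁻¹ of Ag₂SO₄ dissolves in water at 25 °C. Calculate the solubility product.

Ksp = 5.62×10⁻⁶

Ag₂SO₄(s) ⇌ 2 Ag⁺(aq) + SO₄²⁻(aq)
Call the molar solubility s, so that [Ag⁺] = 2s and [SO₄²⁻] = s.
Ksp = [Ag⁺]^2[SO₄²⁻] = (2s)^2 · s = 4s^3
Ksp = 4 × (1.12×10⁻²)^3 = 5.62×10⁻⁶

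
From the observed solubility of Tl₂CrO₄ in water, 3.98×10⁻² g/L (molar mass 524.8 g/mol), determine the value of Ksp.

Ksp = 1.74×10⁻¹²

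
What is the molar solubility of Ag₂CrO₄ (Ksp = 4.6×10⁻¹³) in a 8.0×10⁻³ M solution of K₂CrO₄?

3.8×10⁻⁶ M

Ag₂CrO₄(s) ⇌ 2 Ag⁺(aq) + CrO₄²⁻(aq)
With CrO₄²⁻ already at 8.0×10⁻³ M and s small, take [CrO₄²⁻] ≈ 8.0×10⁻³ M and [Ag⁺] = 2s.
Ksp = [Ag⁺]^2[CrO₄²⁻] = (2s)^2(8.0×10⁻³)
(2s)^2 = 4.6×10⁻¹³ / (8.0×10⁻³) = 5.8×10⁻¹¹
s = 3.8×10⁻⁶ M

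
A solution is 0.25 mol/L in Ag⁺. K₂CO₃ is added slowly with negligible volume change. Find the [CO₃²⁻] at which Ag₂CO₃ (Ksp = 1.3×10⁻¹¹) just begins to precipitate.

2.1×10⁻¹⁰ M

A salt starts to precipitate once the ion product Q reaches its Ksp.
Ag₂CO₃(s) ⇌ 2 Ag⁺(aq) + CO₃²⁻(aq)
Ksp = [Ag⁺]^2[CO₃²⁻] = [CO₃²⁻](0.25)^2
[CO₃²⁻] = 1.3×10⁻¹¹ / (0.25)^2 = 2.1×10⁻¹⁰
[CO₃²⁻] = 2.1×10⁻¹⁰ mol/L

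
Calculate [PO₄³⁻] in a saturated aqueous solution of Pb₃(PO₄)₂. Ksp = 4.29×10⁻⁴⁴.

1.66×10⁻⁹ M

Pb₃(PO₄)₂(s) ⇌ 3 Pb²⁺(aq) + 2 PO₄³⁻(aq)
Call the molar solubility s, so that [Pb²⁺] = 3s and [PO₄³⁻] = 2s.
Ksp = [Pb²⁺]^3[PO₄³⁻]^2 = (3s)^3 · (2s)^2 = 108s^5 = 4.29×10⁻⁴⁴
s = 8.31×10⁻¹⁰ mol/L
[PO₄³⁻] = 2s = 1.66×10⁻⁹ mol/L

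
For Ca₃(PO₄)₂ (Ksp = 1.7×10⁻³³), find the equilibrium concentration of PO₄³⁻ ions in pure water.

2.2×10⁻⁷ M

Ca₃(PO₄)₂(s) ⇌ 3 Ca²⁺(aq) + 2 PO₄³⁻(aq)
For each mole of Ca₃(PO₄)₂ that dissolves per liter, [Ca²⁺] = 3s and [PO₄³⁻] = 2s; let s denote this solubility.
Ksp = [Ca²⁺]^3[PO₄³⁻]^2 = (3s)^3 · (2s)^2 = 108s^5 = 1.7×10⁻³³
s = 1.1×10⁻⁷ M
[PO₄³⁻] = 2s = 2.2×10⁻⁷ M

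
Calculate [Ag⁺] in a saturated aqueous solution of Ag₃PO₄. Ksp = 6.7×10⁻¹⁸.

Ag₃PO₄(s) ⇌ 3 Ag⁺(aq) + PO₄³⁻(aq)
Let s be the molar solubility. Then [Ag⁺] = 3s and [PO₄³⁻] = s.
Ksp = [Ag⁺]^3[PO₄³⁻] = (3s)^3 · s = 27s^4 = 6.7×10⁻¹⁸
s = 2.2×10⁻⁵ mol/L
[Ag⁺] = 3s = 6.7×10⁻⁵ mol/L

6.7×10⁻⁵ M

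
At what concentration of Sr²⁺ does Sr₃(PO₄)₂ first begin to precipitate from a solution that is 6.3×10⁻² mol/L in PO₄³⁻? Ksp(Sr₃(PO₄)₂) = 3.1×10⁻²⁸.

4.3×10⁻⁹ M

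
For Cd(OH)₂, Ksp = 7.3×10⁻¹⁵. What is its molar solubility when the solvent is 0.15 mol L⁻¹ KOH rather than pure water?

Cd(OH)₂(s) ⇌ Cd²⁺(aq) + 2 OH⁻(aq)
OH⁻ is already present at 0.15 mol L⁻¹. If s mol/L of Cd(OH)₂ dissolves, [Cd²⁺] = s while [OH⁻] ≈ 0.15 mol L⁻¹.
Ksp = [Cd²⁺][OH⁻]^2 = s(0.15)^2
s = 7.3×10⁻¹⁵ / (0.15)^2 = 3.2×10⁻¹³
s = 3.2×10⁻¹³ mol L⁻¹

3.2×10⁻¹³ M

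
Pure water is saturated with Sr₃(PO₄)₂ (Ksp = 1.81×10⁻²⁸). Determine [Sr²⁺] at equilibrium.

3.33×10⁻⁶ M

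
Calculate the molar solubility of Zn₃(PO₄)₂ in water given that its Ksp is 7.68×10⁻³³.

1.48×10⁻⁷ M

Zn₃(PO₄)₂(s) ⇌ 3 Zn²⁺(aq) + 2 PO₄³⁻(aq)
If s mol/L of Zn₃(PO₄)₂ dissolves, [Zn²⁺] = 3s and [PO₄³⁻] = 2s.
Ksp = [Zn²⁺]^3[PO₄³⁻]^2 = (3s)^3 · (2s)^2 = 108s^5
108s^5 = 7.68×10⁻³³  ⇒  s^5 = 7.11×10⁻³⁵
Taking the 5th root, s = 1.48×10⁻⁷ mol L⁻¹.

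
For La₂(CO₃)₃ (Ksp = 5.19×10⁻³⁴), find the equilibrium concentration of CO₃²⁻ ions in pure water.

La₂(CO₃)₃(s) ⇌ 2 La³⁺(aq) + 3 CO₃²⁻(aq)
For each mole of La₂(CO₃)₃ that dissolves per liter, [La³⁺] = 2s and [CO₃²⁻] = 3s; let s denote this solubility.
Ksp = [La³⁺]^2[CO₃²⁻]^3 = (2s)^2 · (3s)^3 = 108s^5 = 5.19×10⁻³⁴
s = 8.64×10⁻⁸ M
[CO₃²⁻] = 3s = 2.59×10⁻⁷ M

2.59×10⁻⁷ M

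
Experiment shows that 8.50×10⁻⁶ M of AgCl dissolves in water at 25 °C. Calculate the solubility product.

AgCl(s) ⇌ Ag⁺(aq) + Cl⁻(aq)
For each mole of AgCl that dissolves per liter, [Ag⁺] = s and [Cl⁻] = s; let s denote this solubility.
Ksp = [Ag⁺][Cl⁻] = s · s = s^2
Ksp = (8.50×10⁻⁶)^2 = 7.23×10⁻¹¹

Ksp = 7.23×10⁻¹¹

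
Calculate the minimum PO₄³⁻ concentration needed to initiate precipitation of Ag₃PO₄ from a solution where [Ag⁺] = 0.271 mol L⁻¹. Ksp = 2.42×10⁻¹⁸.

Precipitation begins when Q = Ksp.
Ag₃PO₄(s) ⇌ 3 Ag⁺(aq) + PO₄³⁻(aq)
Ksp = [Ag⁺]^3[PO₄³⁻] = [PO₄³⁻](0.271)^3
[PO₄³⁻] = 2.42×10⁻¹⁸ / (0.271)^3 = 1.22×10⁻¹⁶
[PO₄³⁻] = 1.22×10⁻¹⁶ mol L⁻¹

1.22×10⁻¹⁶ M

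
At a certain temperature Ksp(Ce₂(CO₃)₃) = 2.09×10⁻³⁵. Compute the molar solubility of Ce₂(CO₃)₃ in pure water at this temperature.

Ce₂(CO₃)₃(s) ⇌ 2 Ce³⁺(aq) + 3 CO₃²⁻(aq)
Let s be the molar solubility. Then [Ce³⁺] = 2s and [CO₃²⁻] = 3s.
Ksp = [Ce³⁺]^2[CO₃²⁻]^3 = (2s)^2 · (3s)^3 = 108s^5
108s^5 = 2.09×10⁻³⁵  ⇒  s^5 = 1.94×10⁻³⁷
s = (1.94×10⁻³⁷)^(1/5) = 4.54×10⁻⁸ mol L⁻¹

4.54×10⁻⁸ M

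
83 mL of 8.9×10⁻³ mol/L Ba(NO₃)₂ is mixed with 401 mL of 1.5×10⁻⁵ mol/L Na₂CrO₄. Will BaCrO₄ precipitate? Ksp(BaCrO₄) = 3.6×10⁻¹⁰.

Yes

The combined volume is 484 mL.
[Ba²⁺] = (8.9×10⁻³)(83)/484 = 1.5×10⁻³ mol/L
[CrO₄²⁻] = (1.5×10⁻⁵)(401)/484 = 1.2×10⁻⁵ mol/L
Q = [Ba²⁺][CrO₄²⁻] = 1.9×10⁻⁸
Because Q > Ksp (1.9×10⁻⁸ vs 3.6×10⁻¹⁰), a precipitate of BaCrO₄ forms.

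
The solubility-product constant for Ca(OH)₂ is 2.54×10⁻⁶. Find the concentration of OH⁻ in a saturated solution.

1.72×10⁻² M

Ca(OH)₂(s) ⇌ Ca²⁺(aq) + 2 OH⁻(aq)
Let s be the molar solubility. Then [Ca²⁺] = s and [OH⁻] = 2s.
Ksp = [Ca²⁺][OH⁻]^2 = s · (2s)^2 = 4s^3 = 2.54×10⁻⁶
s = 8.60×10⁻³ M
[OH⁻] = 2s = 1.72×10⁻² M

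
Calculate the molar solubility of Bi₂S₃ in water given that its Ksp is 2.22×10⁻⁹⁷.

1.83×10⁻²⁰ M

Bi₂S₃(s) ⇌ 2 Bi³⁺(aq) + 3 S²⁻(aq)
With molar solubility s: [Bi³⁺] = 2s, [S²⁻] = 3s.
Ksp = [Bi³⁺]^2[S²⁻]^3 = (2s)^2 · (3s)^3 = 108s^5
108s^5 = 2.22×10⁻⁹⁷  ⇒  s^5 = 2.06×10⁻⁹⁹
Taking the 5th root, s = 1.83×10⁻²⁰ mol/L.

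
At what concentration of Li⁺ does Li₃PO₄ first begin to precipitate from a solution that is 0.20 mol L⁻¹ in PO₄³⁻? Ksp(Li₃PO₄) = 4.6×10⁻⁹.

Each salt precipitates once Q = Ksp for that salt.
Li₃PO₄(s) ⇌ 3 Li⁺(aq) + PO₄³⁻(aq)
Ksp = [Li⁺]^3[PO₄³⁻] = [Li⁺]^3(0.20)
[Li⁺]^3 = 4.6×10⁻⁹ / (0.20) = 2.3×10⁻⁸
[Li⁺] = 2.8×10⁻³ mol L⁻¹

2.8×10⁻³ M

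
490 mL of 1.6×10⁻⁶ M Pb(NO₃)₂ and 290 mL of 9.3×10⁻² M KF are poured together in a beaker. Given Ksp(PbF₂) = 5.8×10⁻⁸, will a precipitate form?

No

After mixing, V = 490 mL + 290 mL = 780 mL.
[Pb²⁺] = (1.6×10⁻⁶)(490)/780 = 1.0×10⁻⁶ M
[F⁻] = (9.3×10⁻²)(290)/780 = 3.5×10⁻² M
Q = [Pb²⁺][F⁻]^2 = 1.2×10⁻⁹
Since Q (1.2×10⁻⁹) is less than Ksp (5.8×10⁻⁸), no PbF₂ precipitates.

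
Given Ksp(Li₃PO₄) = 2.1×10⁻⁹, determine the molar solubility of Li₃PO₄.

Li₃PO₄(s) ⇌ 3 Li⁺(aq) + PO₄³⁻(aq)
If s mol/L of Li₃PO₄ dissolves, [Li⁺] = 3s and [PO₄³⁻] = s.
Ksp = [Li⁺]^3[PO₄³⁻] = (3s)^3 · s = 27s^4
27s^4 = 2.1×10⁻⁹  ⇒  s^4 = 7.8×10⁻¹¹
s = 3.0×10⁻³ mol L⁻¹

3.0×10⁻³ M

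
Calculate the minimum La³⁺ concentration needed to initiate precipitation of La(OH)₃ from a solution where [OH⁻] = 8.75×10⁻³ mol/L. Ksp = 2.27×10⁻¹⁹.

3.39×10⁻¹³ M

Precipitation of each salt begins when its ion product equals Ksp.
La(OH)₃(s) ⇌ La³⁺(aq) + 3 OH⁻(aq)
Ksp = [La³⁺][OH⁻]^3 = [La³⁺](8.75×10⁻³)^3
[La³⁺] = 2.27×10⁻¹⁹ / (8.75×10⁻³)^3 = 3.39×10⁻¹³
[La³⁺] = 3.39×10⁻¹³ mol/L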